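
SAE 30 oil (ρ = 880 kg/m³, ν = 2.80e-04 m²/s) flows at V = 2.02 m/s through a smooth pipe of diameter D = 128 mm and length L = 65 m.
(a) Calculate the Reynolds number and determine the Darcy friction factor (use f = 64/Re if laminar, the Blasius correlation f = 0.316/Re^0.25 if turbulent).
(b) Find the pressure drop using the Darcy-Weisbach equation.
(a) Re = V·D/ν = 2.02·0.128/2.80e-04 = 923.43 → laminar (Re < 2300); f = 64/Re = 64/923.43 = 0.069307
(b) Darcy-Weisbach: ΔP = f·(L/D)·½ρV²/1000 = 0.069307·(65/0.128)·½·880·2.02²/1000 = 63.19 kPa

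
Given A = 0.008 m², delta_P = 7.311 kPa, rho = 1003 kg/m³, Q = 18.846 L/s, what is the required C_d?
Formula: Q = C_d A \sqrt{\frac{2 \Delta P}{\rho}}
Substituting knowns: 18.846 = C_d·0.008·√(2·(7.311·1000)/1003)·1000
Solving for C_d: C_d = (18.846/1000)/(0.008·√(2·(7.311·1000)/1003)) = 0.617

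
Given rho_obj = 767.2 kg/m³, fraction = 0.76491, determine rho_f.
Formula: f_{sub} = \frac{\rho_{obj}}{\rho_f}
Substituting knowns: 0.76491 = 767.2/rho_f
Solving for rho_f: rho_f = 767.2/0.76491 = 1003 kg/m³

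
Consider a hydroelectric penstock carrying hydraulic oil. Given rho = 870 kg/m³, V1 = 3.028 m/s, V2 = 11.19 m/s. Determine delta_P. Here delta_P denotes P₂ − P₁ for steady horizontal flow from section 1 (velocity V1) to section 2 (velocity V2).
Formula: \Delta P = \frac{1}{2} \rho (V_1^2 - V_2^2)
delta_P = 0.5·870·(3.028² − 11.19²)/1000 = -50.48 kPa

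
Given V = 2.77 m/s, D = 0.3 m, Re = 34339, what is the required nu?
Formula: Re = \frac{V D}{\nu}
Substituting knowns: 34339 = 2.77·0.3/nu
Solving for nu: nu = 2.77·0.3/34339 = 2.420e-05 m²/s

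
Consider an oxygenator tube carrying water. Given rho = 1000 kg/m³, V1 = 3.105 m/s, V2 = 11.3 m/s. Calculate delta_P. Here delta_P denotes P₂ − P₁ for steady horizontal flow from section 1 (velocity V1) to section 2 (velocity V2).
Formula: \Delta P = \frac{1}{2} \rho (V_1^2 - V_2^2)
delta_P = 0.5·1000·(3.105² − 11.3²)/1000 = -59.02 kPa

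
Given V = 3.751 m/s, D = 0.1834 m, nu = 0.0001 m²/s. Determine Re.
Formula: Re = \frac{V D}{\nu}
Re = 3.751·0.1834/0.0001 = 6879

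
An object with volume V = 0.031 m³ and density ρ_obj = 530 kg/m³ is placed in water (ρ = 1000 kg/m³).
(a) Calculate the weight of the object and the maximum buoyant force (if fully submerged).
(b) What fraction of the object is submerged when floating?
(a) W=rho_obj*g*V=530*9.81*0.031=161.2 N; F_B(max)=rho*g*V=1000*9.81*0.031=304.1 N
(b) Floating fraction=rho_obj/rho=530/1000=0.530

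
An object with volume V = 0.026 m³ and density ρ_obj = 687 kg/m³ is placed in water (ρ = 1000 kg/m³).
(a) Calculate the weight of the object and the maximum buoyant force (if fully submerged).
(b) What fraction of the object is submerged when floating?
(a) W=rho_obj*g*V=687*9.81*0.026=175.2 N; F_B(max)=rho*g*V=1000*9.81*0.026=255.1 N
(b) Floating fraction=rho_obj/rho=687/1000=0.687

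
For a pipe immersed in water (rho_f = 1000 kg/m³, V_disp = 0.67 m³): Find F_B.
Formula: F_B = \rho_f g V_{disp}
F_B = 1000·9.81·0.67 = 6573 N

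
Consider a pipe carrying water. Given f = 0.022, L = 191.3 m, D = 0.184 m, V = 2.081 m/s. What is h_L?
Formula: h_L = f \frac{L}{D} \frac{V^2}{2g}
h_L = 0.022·(191.3/0.184)·2.081²/(2·9.81) = 5.049 m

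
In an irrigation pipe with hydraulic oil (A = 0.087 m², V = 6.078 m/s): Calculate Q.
Formula: Q = A V
Q = 0.087·6.078·1000 = 528.8 L/s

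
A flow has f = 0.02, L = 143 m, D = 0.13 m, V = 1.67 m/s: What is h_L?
Formula: h_L = f \frac{L}{D} \frac{V^2}{2g}
h_L = 0.02·(143/0.13)·1.67²/(2·9.81) = 3.127 m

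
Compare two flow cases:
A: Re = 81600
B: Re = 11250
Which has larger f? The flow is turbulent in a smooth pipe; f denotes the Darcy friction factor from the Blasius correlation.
f(A) = 0.0187, f(B) = 0.03068. Answer: B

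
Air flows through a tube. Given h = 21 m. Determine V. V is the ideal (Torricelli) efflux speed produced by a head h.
Formula: V = \sqrt{2 g h}
V = √(2·9.81·21) = 20.3 m/s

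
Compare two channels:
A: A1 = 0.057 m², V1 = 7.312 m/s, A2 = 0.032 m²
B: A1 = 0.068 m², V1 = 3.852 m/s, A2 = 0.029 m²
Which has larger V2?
V2(A) = 13.02 m/s, V2(B) = 9.032 m/s. Answer: A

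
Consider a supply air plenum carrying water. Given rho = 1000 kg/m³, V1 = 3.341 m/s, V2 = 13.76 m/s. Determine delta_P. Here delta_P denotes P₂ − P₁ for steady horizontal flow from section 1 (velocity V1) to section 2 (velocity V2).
Formula: \Delta P = \frac{1}{2} \rho (V_1^2 - V_2^2)
delta_P = 0.5·1000·(3.341² − 13.76²)/1000 = -89.09 kPa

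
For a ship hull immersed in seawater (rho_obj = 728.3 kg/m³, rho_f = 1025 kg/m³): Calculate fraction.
Formula: f_{sub} = \frac{\rho_{obj}}{\rho_f}
fraction = 728.3/1025 = 0.7105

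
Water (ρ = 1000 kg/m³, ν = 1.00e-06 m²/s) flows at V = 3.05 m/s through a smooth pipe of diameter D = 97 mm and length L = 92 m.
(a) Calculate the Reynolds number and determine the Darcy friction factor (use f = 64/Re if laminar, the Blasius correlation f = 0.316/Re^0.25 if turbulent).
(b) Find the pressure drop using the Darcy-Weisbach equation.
(a) Re = V·D/ν = 3.05·0.097/1.00e-06 = 295850 → turbulent (Re > 4000); f = 0.316/Re^0.25 = 0.316/295850^0.25 = 0.013549 (Blasius is strictly valid for Re ≲ 1e5; used here as the smooth-pipe estimate the problem specifies)
(b) Darcy-Weisbach: ΔP = f·(L/D)·½ρV²/1000 = 0.013549·(92/0.097)·½·1000·3.05²/1000 = 59.77 kPa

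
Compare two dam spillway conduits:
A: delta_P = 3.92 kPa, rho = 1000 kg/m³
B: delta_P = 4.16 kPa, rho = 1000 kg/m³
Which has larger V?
V(A) = 2.8 m/s, V(B) = 2.884 m/s. Answer: B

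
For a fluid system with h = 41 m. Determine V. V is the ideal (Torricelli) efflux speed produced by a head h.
Formula: V = \sqrt{2 g h}
V = √(2·9.81·41) = 28.36 m/s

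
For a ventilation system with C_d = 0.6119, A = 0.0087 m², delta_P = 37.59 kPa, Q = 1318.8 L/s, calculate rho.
Formula: Q = C_d A \sqrt{\frac{2 \Delta P}{\rho}}
Substituting knowns: 1318.8 = 0.6119·0.0087·√(2·(37.59·1000)/rho)·1000
Solving for rho: rho = 2·(37.59·1000)/((1318.8/1000)/(0.6119·0.0087))² = 1.225 kg/m³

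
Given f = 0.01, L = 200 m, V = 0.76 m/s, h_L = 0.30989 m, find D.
Formula: h_L = f \frac{L}{D} \frac{V^2}{2g}
Substituting knowns: 0.30989 = 0.01·(200/D)·0.76²/(2·9.81)
Solving for D: D = 0.01·200·0.76²/(2·9.81·0.30989) = 0.19 m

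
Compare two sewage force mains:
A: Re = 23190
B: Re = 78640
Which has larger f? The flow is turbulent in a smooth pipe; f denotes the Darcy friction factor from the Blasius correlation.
f(A) = 0.02561, f(B) = 0.01887. Answer: A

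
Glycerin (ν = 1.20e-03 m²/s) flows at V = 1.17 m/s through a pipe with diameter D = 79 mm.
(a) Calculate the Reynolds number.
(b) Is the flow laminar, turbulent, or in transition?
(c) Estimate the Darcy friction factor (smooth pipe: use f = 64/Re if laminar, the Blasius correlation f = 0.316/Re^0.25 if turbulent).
(a) Re = V·D/ν = 1.17·0.079/1.20e-03 = 77.025
(b) Flow regime: laminar (Re < 2300)
(c) Friction factor: f = 64/Re = 64/77.025 = 0.8309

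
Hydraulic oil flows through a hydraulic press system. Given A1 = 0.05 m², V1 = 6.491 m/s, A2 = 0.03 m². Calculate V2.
Formula: V_2 = \frac{A_1 V_1}{A_2}
V2 = 0.05·6.491/0.03 = 10.82 m/s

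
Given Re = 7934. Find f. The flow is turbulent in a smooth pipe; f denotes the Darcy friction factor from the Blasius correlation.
Formula: f = \frac{0.316}{Re^{0.25}}
f = 0.316/7934^0.25 = 0.03348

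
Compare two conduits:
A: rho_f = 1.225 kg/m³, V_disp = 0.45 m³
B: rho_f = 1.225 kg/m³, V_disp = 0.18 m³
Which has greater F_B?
F_B(A) = 5.408 N, F_B(B) = 2.163 N. Answer: A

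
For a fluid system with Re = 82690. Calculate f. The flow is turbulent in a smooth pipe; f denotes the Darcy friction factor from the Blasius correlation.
Formula: f = \frac{0.316}{Re^{0.25}}
f = 0.316/82690^0.25 = 0.01863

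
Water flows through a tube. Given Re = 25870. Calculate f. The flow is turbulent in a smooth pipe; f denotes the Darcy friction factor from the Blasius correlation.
Formula: f = \frac{0.316}{Re^{0.25}}
f = 0.316/25870^0.25 = 0.02492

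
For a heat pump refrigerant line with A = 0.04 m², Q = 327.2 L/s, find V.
Formula: Q = A V
Substituting knowns: 327.2 = 0.04·V·1000
Solving for V: V = (327.2/1000)/0.04 = 8.18 m/s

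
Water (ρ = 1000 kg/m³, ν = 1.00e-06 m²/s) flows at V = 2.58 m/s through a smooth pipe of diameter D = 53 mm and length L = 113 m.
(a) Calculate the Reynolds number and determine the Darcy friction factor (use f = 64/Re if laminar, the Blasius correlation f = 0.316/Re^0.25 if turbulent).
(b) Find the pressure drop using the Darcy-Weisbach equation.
(a) Re = V·D/ν = 2.58·0.053/1.00e-06 = 136740 → turbulent (Re > 4000); f = 0.316/Re^0.25 = 0.316/136740^0.25 = 0.016433 (Blasius is strictly valid for Re ≲ 1e5; used here as the smooth-pipe estimate the problem specifies)
(b) Darcy-Weisbach: ΔP = f·(L/D)·½ρV²/1000 = 0.016433·(113/0.053)·½·1000·2.58²/1000 = 116.6 kPa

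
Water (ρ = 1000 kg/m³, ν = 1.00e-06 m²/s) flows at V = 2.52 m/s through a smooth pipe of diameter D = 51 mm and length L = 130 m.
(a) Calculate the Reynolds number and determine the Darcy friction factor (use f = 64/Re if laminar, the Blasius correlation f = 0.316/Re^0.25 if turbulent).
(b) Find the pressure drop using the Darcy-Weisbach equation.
(a) Re = V·D/ν = 2.52·0.051/1.00e-06 = 128520 → turbulent (Re > 4000); f = 0.316/Re^0.25 = 0.316/128520^0.25 = 0.01669 (Blasius is strictly valid for Re ≲ 1e5; used here as the smooth-pipe estimate the problem specifies)
(b) Darcy-Weisbach: ΔP = f·(L/D)·½ρV²/1000 = 0.01669·(130/0.051)·½·1000·2.52²/1000 = 135.1 kPa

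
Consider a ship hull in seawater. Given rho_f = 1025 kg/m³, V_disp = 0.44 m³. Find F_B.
Formula: F_B = \rho_f g V_{disp}
F_B = 1025·9.81·0.44 = 4424 N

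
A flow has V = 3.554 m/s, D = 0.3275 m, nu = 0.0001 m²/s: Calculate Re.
Formula: Re = \frac{V D}{\nu}
Re = 3.554·0.3275/0.0001 = 11639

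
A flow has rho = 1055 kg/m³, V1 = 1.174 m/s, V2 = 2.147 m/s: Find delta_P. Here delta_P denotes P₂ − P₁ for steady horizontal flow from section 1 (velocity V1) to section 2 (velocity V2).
Formula: \Delta P = \frac{1}{2} \rho (V_1^2 - V_2^2)
delta_P = 0.5·1055·(1.174² − 2.147²)/1000 = -1.705 kPa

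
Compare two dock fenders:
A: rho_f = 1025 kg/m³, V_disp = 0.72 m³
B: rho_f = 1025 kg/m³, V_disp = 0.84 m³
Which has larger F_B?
F_B(A) = 7240 N, F_B(B) = 8446 N. Answer: B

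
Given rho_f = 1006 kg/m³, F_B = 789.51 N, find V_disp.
Formula: F_B = \rho_f g V_{disp}
Substituting knowns: 789.51 = 1006·9.81·V_disp
Solving for V_disp: V_disp = 789.51/(1006·9.81) = 0.08 m³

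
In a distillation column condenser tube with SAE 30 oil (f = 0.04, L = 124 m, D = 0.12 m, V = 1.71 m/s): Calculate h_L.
Formula: h_L = f \frac{L}{D} \frac{V^2}{2g}
h_L = 0.04·(124/0.12)·1.71²/(2·9.81) = 6.16 m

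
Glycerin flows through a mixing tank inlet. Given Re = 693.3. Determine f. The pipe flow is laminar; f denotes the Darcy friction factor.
Formula: f = \frac{64}{Re}
f = 64/693.3 = 0.09231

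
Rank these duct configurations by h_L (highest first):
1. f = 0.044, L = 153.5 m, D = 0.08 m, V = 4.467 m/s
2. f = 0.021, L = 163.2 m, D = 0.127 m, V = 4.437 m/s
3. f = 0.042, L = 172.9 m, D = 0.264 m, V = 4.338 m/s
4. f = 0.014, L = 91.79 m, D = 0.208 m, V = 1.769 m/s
Case 1: h_L = 85.86 m
Case 2: h_L = 27.08 m
Case 3: h_L = 26.38 m
Case 4: h_L = 0.9854 m
Ranking (highest first): 1, 2, 3, 4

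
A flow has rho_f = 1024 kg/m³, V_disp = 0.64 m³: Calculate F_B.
Formula: F_B = \rho_f g V_{disp}
F_B = 1024·9.81·0.64 = 6429 N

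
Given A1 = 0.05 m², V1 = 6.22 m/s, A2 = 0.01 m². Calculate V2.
Formula: V_2 = \frac{A_1 V_1}{A_2}
V2 = 0.05·6.22/0.01 = 31.1 m/s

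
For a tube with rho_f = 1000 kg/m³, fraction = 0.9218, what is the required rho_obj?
Formula: f_{sub} = \frac{\rho_{obj}}{\rho_f}
Substituting knowns: 0.9218 = rho_obj/1000
Solving for rho_obj: rho_obj = 0.9218·1000 = 921.8 kg/m³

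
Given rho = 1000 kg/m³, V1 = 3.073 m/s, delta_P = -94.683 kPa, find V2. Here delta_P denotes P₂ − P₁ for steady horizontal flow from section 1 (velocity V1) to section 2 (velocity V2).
Formula: \Delta P = \frac{1}{2} \rho (V_1^2 - V_2^2)
Substituting knowns: -94.683 = 0.5·1000·(3.073² − V2²)/1000
Solving for V2: V2 = √(3.073² − 2·(-94.683·1000)/1000) = 14.1 m/s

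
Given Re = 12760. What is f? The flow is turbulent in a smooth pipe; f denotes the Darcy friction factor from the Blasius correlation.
Formula: f = \frac{0.316}{Re^{0.25}}
f = 0.316/12760^0.25 = 0.02973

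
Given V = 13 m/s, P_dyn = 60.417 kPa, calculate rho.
Formula: P_{dyn} = \frac{1}{2} \rho V^2
Substituting knowns: 60.417 = 0.5·rho·13²/1000
Solving for rho: rho = 2·(60.417·1000)/13² = 715 kg/m³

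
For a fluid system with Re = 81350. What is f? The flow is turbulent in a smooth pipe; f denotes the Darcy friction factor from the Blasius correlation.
Formula: f = \frac{0.316}{Re^{0.25}}
f = 0.316/81350^0.25 = 0.01871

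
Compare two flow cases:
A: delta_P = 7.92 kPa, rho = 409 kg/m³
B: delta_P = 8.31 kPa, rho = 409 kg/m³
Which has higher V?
V(A) = 6.223 m/s, V(B) = 6.375 m/s. Answer: B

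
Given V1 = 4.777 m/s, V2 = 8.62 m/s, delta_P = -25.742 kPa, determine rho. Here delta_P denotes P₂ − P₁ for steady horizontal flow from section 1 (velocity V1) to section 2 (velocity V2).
Formula: \Delta P = \frac{1}{2} \rho (V_1^2 - V_2^2)
Substituting knowns: -25.742 = 0.5·rho·(4.777² − 8.62²)/1000
Solving for rho: rho = 2·(-25.742·1000)/(4.777² − 8.62²) = 1000 kg/m³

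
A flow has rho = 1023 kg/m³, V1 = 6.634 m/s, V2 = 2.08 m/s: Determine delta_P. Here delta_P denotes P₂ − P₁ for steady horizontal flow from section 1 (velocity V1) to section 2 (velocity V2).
Formula: \Delta P = \frac{1}{2} \rho (V_1^2 - V_2^2)
delta_P = 0.5·1023·(6.634² − 2.08²)/1000 = 20.3 kPa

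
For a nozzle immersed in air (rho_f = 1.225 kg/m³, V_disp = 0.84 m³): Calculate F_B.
Formula: F_B = \rho_f g V_{disp}
F_B = 1.225·9.81·0.84 = 10.09 N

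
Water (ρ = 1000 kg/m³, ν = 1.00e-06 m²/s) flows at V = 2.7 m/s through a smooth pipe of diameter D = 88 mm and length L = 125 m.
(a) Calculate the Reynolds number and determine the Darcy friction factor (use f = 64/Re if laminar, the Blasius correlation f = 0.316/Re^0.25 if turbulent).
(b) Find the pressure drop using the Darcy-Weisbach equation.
(a) Re = V·D/ν = 2.7·0.088/1.00e-06 = 237600 → turbulent (Re > 4000); f = 0.316/Re^0.25 = 0.316/237600^0.25 = 0.014313 (Blasius is strictly valid for Re ≲ 1e5; used here as the smooth-pipe estimate the problem specifies)
(b) Darcy-Weisbach: ΔP = f·(L/D)·½ρV²/1000 = 0.014313·(125/0.088)·½·1000·2.7²/1000 = 74.11 kPa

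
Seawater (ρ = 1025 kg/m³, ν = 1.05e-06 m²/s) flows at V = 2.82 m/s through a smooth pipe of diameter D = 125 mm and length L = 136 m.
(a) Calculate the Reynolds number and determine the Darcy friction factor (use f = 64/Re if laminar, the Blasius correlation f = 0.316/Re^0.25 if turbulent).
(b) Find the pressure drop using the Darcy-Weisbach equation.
(a) Re = V·D/ν = 2.82·0.125/1.05e-06 = 335710 → turbulent (Re > 4000); f = 0.316/Re^0.25 = 0.316/335710^0.25 = 0.013128 (Blasius is strictly valid for Re ≲ 1e5; used here as the smooth-pipe estimate the problem specifies)
(b) Darcy-Weisbach: ΔP = f·(L/D)·½ρV²/1000 = 0.013128·(136/0.125)·½·1025·2.82²/1000 = 58.21 kPa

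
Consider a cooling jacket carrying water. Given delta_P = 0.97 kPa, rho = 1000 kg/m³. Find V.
Formula: V = \sqrt{\frac{2 \Delta P}{\rho}}
V = √(2·(0.97·1000)/1000) = 1.393 m/s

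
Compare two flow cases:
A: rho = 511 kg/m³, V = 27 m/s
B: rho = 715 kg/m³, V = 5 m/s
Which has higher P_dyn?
P_dyn(A) = 186.3 kPa, P_dyn(B) = 8.938 kPa. Answer: A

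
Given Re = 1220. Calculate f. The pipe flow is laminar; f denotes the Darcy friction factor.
Formula: f = \frac{64}{Re}
f = 64/1220 = 0.05246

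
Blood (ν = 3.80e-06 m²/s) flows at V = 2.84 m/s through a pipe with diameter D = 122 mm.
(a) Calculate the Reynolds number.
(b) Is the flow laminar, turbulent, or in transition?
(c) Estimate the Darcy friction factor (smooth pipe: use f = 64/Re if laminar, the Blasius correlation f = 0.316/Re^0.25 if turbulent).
(a) Re = V·D/ν = 2.84·0.122/3.80e-06 = 91179
(b) Flow regime: turbulent (Re > 4000)
(c) Friction factor: f = 0.316/Re^0.25 = 0.316/91179^0.25 = 0.01819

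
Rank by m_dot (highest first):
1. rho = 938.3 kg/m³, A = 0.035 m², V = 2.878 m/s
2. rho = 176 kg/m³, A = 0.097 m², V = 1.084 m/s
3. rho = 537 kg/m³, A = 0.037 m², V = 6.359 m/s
Case 1: m_dot = 94.51 kg/s
Case 2: m_dot = 18.51 kg/s
Case 3: m_dot = 126.3 kg/s
Ranking (highest first): 3, 1, 2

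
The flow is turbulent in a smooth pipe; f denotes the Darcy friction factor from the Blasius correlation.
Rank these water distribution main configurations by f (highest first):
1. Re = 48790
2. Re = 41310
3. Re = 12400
Case 1: f = 0.02126
Case 2: f = 0.02217
Case 3: f = 0.02995
Ranking (highest first): 3, 2, 1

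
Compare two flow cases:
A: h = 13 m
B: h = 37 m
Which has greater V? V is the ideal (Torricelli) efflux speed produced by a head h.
V(A) = 15.97 m/s, V(B) = 26.94 m/s. Answer: B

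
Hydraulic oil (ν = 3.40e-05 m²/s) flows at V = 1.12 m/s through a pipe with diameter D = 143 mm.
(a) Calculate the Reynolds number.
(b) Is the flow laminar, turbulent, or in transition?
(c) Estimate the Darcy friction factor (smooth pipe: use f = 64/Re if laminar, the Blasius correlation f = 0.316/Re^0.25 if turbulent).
(a) Re = V·D/ν = 1.12·0.143/3.40e-05 = 4710.6
(b) Flow regime: turbulent (Re > 4000)
(c) Friction factor: f = 0.316/Re^0.25 = 0.316/4710.6^0.25 = 0.03814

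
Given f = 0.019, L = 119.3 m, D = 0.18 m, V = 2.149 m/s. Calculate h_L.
Formula: h_L = f \frac{L}{D} \frac{V^2}{2g}
h_L = 0.019·(119.3/0.18)·2.149²/(2·9.81) = 2.964 m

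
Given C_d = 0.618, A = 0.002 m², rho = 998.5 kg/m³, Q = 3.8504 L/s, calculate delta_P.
Formula: Q = C_d A \sqrt{\frac{2 \Delta P}{\rho}}
Substituting knowns: 3.8504 = 0.618·0.002·√(2·(delta_P·1000)/998.5)·1000
Solving for delta_P: delta_P = ((3.8504/1000)/(0.618·0.002))²·998.5/2/1000 = 4.845 kPa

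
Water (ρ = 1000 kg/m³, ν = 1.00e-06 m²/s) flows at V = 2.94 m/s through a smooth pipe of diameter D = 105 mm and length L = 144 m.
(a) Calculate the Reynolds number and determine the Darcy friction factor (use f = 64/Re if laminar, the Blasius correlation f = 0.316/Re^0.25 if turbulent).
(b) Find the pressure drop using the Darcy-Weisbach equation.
(a) Re = V·D/ν = 2.94·0.105/1.00e-06 = 308700 → turbulent (Re > 4000); f = 0.316/Re^0.25 = 0.316/308700^0.25 = 0.013406 (Blasius is strictly valid for Re ≲ 1e5; used here as the smooth-pipe estimate the problem specifies)
(b) Darcy-Weisbach: ΔP = f·(L/D)·½ρV²/1000 = 0.013406·(144/0.105)·½·1000·2.94²/1000 = 79.46 kPa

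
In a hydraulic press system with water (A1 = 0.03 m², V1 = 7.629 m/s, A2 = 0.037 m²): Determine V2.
Formula: V_2 = \frac{A_1 V_1}{A_2}
V2 = 0.03·7.629/0.037 = 6.186 m/s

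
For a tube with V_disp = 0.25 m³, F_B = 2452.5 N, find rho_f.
Formula: F_B = \rho_f g V_{disp}
Substituting knowns: 2452.5 = rho_f·9.81·0.25
Solving for rho_f: rho_f = 2452.5/(9.81·0.25) = 1000 kg/m³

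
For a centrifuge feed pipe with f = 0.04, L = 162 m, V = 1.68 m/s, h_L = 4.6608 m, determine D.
Formula: h_L = f \frac{L}{D} \frac{V^2}{2g}
Substituting knowns: 4.6608 = 0.04·(162/D)·1.68²/(2·9.81)
Solving for D: D = 0.04·162·1.68²/(2·9.81·4.6608) = 0.2 m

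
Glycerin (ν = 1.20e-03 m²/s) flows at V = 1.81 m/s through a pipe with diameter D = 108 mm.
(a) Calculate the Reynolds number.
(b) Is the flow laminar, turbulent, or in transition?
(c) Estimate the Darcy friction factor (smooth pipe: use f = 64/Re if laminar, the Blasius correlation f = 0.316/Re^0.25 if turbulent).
(a) Re = V·D/ν = 1.81·0.108/1.20e-03 = 162.9
(b) Flow regime: laminar (Re < 2300)
(c) Friction factor: f = 64/Re = 64/162.9 = 0.3929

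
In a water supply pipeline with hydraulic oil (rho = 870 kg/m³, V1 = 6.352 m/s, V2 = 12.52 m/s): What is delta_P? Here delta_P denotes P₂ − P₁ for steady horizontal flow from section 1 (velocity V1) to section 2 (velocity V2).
Formula: \Delta P = \frac{1}{2} \rho (V_1^2 - V_2^2)
delta_P = 0.5·870·(6.352² − 12.52²)/1000 = -50.64 kPa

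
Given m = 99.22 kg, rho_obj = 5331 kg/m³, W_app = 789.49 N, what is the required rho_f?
Formula: W_{app} = mg\left(1 - \frac{\rho_f}{\rho_{obj}}\right)
Substituting knowns: 789.49 = 99.22·9.81·(1 − rho_f/5331)
Solving for rho_f: rho_f = 5331·(1 − 789.49/(99.22·9.81)) = 1007 kg/m³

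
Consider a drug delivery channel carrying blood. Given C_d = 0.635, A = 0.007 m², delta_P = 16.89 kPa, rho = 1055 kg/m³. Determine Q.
Formula: Q = C_d A \sqrt{\frac{2 \Delta P}{\rho}}
Q = 0.635·0.007·√(2·(16.89·1000)/1055)·1000 = 25.15 L/s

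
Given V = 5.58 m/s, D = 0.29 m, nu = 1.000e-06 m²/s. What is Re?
Formula: Re = \frac{V D}{\nu}
Re = 5.58·0.29/1.000e-06 = 1.618e+06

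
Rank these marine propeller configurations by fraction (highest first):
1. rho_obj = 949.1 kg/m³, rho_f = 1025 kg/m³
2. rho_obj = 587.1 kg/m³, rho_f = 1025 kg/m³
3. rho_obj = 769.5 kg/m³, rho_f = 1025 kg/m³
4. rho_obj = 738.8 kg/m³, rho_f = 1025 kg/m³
Case 1: fraction = 0.926
Case 2: fraction = 0.5728
Case 3: fraction = 0.7507
Case 4: fraction = 0.7208
Ranking (highest first): 1, 3, 4, 2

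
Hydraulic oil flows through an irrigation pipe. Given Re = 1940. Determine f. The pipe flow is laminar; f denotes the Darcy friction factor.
Formula: f = \frac{64}{Re}
f = 64/1940 = 0.03299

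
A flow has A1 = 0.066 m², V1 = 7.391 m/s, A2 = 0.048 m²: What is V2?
Formula: V_2 = \frac{A_1 V_1}{A_2}
V2 = 0.066·7.391/0.048 = 10.16 m/s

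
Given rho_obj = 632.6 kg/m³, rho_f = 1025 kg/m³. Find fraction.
Formula: f_{sub} = \frac{\rho_{obj}}{\rho_f}
fraction = 632.6/1025 = 0.6172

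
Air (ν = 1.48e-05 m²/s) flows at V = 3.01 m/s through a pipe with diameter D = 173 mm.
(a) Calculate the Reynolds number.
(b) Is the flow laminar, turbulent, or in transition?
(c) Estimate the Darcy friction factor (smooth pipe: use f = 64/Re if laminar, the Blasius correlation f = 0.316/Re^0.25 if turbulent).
(a) Re = V·D/ν = 3.01·0.173/1.48e-05 = 35184
(b) Flow regime: turbulent (Re > 4000)
(c) Friction factor: f = 0.316/Re^0.25 = 0.316/35184^0.25 = 0.02307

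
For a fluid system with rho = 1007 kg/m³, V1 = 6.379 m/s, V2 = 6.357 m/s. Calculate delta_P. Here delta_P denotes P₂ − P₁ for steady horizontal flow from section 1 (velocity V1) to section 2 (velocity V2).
Formula: \Delta P = \frac{1}{2} \rho (V_1^2 - V_2^2)
delta_P = 0.5·1007·(6.379² − 6.357²)/1000 = 0.1411 kPa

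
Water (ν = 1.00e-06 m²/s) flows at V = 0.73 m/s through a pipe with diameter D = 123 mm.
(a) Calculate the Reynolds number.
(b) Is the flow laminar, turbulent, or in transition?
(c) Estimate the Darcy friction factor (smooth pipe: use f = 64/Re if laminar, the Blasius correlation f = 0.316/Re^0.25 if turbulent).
(a) Re = V·D/ν = 0.73·0.123/1.00e-06 = 89790
(b) Flow regime: turbulent (Re > 4000)
(c) Friction factor: f = 0.316/Re^0.25 = 0.316/89790^0.25 = 0.01825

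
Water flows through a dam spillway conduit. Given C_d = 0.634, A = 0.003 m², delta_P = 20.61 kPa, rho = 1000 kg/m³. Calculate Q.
Formula: Q = C_d A \sqrt{\frac{2 \Delta P}{\rho}}
Q = 0.634·0.003·√(2·(20.61·1000)/1000)·1000 = 12.21 L/s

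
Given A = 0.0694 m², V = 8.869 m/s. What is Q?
Formula: Q = A V
Q = 0.0694·8.869·1000 = 615.5 L/s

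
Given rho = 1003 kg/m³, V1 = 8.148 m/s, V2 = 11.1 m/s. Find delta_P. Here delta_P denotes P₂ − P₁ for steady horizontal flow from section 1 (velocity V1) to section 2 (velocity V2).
Formula: \Delta P = \frac{1}{2} \rho (V_1^2 - V_2^2)
delta_P = 0.5·1003·(8.148² − 11.1²)/1000 = -28.5 kPa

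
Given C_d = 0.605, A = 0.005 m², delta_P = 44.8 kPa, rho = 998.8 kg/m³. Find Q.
Formula: Q = C_d A \sqrt{\frac{2 \Delta P}{\rho}}
Q = 0.605·0.005·√(2·(44.8·1000)/998.8)·1000 = 28.65 L/s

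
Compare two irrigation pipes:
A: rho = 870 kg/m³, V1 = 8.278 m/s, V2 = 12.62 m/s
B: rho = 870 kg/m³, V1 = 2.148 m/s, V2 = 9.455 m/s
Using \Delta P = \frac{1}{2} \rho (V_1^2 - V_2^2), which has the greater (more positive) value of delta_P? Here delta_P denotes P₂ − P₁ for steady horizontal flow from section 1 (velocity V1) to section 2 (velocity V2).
delta_P(A) = -39.47 kPa, delta_P(B) = -36.88 kPa. Answer: B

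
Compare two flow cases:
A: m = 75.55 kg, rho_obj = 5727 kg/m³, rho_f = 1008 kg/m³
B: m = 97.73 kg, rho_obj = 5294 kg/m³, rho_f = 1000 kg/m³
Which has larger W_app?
W_app(A) = 610.7 N, W_app(B) = 777.6 N. Answer: B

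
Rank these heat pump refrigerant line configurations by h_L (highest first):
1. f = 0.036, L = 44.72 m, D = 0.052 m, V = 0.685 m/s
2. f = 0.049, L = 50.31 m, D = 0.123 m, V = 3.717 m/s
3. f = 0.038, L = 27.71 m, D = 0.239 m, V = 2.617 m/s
Case 1: h_L = 0.7404 m
Case 2: h_L = 14.11 m
Case 3: h_L = 1.538 m
Ranking (highest first): 2, 3, 1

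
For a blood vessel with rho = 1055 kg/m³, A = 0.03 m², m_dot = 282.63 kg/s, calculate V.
Formula: \dot{m} = \rho A V
Substituting knowns: 282.63 = 1055·0.03·V
Solving for V: V = 282.63/(1055·0.03) = 8.93 m/s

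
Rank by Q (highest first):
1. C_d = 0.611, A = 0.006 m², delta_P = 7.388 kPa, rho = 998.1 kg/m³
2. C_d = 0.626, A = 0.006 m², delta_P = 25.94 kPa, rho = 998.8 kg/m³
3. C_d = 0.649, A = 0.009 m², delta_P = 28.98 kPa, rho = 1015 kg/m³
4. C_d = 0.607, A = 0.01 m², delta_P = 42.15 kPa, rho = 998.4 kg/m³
Case 1: Q = 14.11 L/s
Case 2: Q = 27.07 L/s
Case 3: Q = 44.14 L/s
Case 4: Q = 55.78 L/s
Ranking (highest first): 4, 3, 2, 1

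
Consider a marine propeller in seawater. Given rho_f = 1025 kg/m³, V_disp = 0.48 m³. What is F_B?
Formula: F_B = \rho_f g V_{disp}
F_B = 1025·9.81·0.48 = 4827 N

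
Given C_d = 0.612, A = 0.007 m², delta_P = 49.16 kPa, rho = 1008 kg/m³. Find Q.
Formula: Q = C_d A \sqrt{\frac{2 \Delta P}{\rho}}
Q = 0.612·0.007·√(2·(49.16·1000)/1008)·1000 = 42.31 L/s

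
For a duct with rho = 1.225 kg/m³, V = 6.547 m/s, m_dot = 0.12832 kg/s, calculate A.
Formula: \dot{m} = \rho A V
Substituting knowns: 0.12832 = 1.225·A·6.547
Solving for A: A = 0.12832/(1.225·6.547) = 0.016 m²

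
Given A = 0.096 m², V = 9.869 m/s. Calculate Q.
Formula: Q = A V
Q = 0.096·9.869·1000 = 947.4 L/s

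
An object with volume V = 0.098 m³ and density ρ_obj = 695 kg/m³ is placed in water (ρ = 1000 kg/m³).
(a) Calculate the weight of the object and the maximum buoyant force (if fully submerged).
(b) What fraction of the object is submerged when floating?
(a) W=rho_obj*g*V=695*9.81*0.098=668.2 N; F_B(max)=rho*g*V=1000*9.81*0.098=961.4 N
(b) Floating fraction=rho_obj/rho=695/1000=0.695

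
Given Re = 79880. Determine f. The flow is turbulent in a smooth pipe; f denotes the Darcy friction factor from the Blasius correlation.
Formula: f = \frac{0.316}{Re^{0.25}}
f = 0.316/79880^0.25 = 0.0188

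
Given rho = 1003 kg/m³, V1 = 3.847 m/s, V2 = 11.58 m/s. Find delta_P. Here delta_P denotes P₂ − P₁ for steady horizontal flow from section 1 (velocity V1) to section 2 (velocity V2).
Formula: \Delta P = \frac{1}{2} \rho (V_1^2 - V_2^2)
delta_P = 0.5·1003·(3.847² − 11.58²)/1000 = -59.83 kPa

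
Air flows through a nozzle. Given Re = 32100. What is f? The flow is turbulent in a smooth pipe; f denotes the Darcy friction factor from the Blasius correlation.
Formula: f = \frac{0.316}{Re^{0.25}}
f = 0.316/32100^0.25 = 0.02361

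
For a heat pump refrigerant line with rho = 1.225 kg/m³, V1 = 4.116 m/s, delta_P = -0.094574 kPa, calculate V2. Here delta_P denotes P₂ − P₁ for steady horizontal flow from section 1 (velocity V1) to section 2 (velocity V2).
Formula: \Delta P = \frac{1}{2} \rho (V_1^2 - V_2^2)
Substituting knowns: -0.094574 = 0.5·1.225·(4.116² − V2²)/1000
Solving for V2: V2 = √(4.116² − 2·(-0.094574·1000)/1.225) = 13.09 m/s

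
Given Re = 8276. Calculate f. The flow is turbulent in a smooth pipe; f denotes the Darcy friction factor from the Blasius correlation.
Formula: f = \frac{0.316}{Re^{0.25}}
f = 0.316/8276^0.25 = 0.03313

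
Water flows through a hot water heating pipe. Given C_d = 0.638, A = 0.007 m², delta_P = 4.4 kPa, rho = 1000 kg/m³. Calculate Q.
Formula: Q = C_d A \sqrt{\frac{2 \Delta P}{\rho}}
Q = 0.638·0.007·√(2·(4.4·1000)/1000)·1000 = 13.25 L/s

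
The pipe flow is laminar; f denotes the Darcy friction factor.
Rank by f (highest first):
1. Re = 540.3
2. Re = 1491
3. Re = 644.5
Case 1: f = 0.1185
Case 2: f = 0.04292
Case 3: f = 0.0993
Ranking (highest first): 1, 3, 2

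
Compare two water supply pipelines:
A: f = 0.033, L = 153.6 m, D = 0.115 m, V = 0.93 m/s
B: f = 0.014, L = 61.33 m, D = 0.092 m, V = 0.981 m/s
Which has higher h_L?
h_L(A) = 1.943 m, h_L(B) = 0.4578 m. Answer: A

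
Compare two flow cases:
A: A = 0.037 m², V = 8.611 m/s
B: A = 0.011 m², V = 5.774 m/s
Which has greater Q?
Q(A) = 318.6 L/s, Q(B) = 63.51 L/s. Answer: A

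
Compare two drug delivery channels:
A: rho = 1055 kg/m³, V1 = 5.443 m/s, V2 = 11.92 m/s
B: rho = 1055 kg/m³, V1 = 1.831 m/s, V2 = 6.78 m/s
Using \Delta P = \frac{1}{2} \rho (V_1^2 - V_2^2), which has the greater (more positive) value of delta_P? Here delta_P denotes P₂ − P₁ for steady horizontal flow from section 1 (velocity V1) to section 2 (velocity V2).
delta_P(A) = -59.32 kPa, delta_P(B) = -22.48 kPa. Answer: B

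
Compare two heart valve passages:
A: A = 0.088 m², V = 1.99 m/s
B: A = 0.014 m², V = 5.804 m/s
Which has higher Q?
Q(A) = 175.1 L/s, Q(B) = 81.26 L/s. Answer: A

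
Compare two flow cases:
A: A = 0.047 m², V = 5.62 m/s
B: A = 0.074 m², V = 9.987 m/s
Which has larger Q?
Q(A) = 264.1 L/s, Q(B) = 739 L/s. Answer: B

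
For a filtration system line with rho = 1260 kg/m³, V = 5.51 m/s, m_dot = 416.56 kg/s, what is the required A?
Formula: \dot{m} = \rho A V
Substituting knowns: 416.56 = 1260·A·5.51
Solving for A: A = 416.56/(1260·5.51) = 0.06 m²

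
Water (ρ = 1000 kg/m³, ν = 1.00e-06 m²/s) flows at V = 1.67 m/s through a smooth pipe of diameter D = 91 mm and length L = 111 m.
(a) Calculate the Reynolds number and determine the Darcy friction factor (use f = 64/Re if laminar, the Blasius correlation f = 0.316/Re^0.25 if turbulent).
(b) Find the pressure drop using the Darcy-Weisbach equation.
(a) Re = V·D/ν = 1.67·0.091/1.00e-06 = 151970 → turbulent (Re > 4000); f = 0.316/Re^0.25 = 0.316/151970^0.25 = 0.016005 (Blasius is strictly valid for Re ≲ 1e5; used here as the smooth-pipe estimate the problem specifies)
(b) Darcy-Weisbach: ΔP = f·(L/D)·½ρV²/1000 = 0.016005·(111/0.091)·½·1000·1.67²/1000 = 27.22 kPa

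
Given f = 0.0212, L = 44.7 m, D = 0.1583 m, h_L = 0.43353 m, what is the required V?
Formula: h_L = f \frac{L}{D} \frac{V^2}{2g}
Substituting knowns: 0.43353 = 0.0212·(44.7/0.1583)·V²/(2·9.81)
Solving for V: V = √(0.43353·2·9.81/(0.0212·(44.7/0.1583))) = 1.192 m/s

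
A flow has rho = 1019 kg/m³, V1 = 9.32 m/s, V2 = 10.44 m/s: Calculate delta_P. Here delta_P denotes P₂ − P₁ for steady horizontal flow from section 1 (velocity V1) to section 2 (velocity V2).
Formula: \Delta P = \frac{1}{2} \rho (V_1^2 - V_2^2)
delta_P = 0.5·1019·(9.32² − 10.44²)/1000 = -11.28 kPa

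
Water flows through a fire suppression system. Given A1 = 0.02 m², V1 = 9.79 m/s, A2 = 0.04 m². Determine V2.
Formula: V_2 = \frac{A_1 V_1}{A_2}
V2 = 0.02·9.79/0.04 = 4.895 m/s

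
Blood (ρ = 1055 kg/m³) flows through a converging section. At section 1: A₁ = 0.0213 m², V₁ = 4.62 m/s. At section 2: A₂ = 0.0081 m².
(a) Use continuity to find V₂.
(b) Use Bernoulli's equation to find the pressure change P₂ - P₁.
(a) Continuity: A₁V₁=A₂V₂ -> V₂=A₁V₁/A₂=0.0213*4.62/0.0081=12.15 m/s
(b) Bernoulli: P₂-P₁=0.5*rho*(V₁^2-V₂^2)/1000=0.5*1055*(4.62^2-12.15^2)/1000=-66.61 kPa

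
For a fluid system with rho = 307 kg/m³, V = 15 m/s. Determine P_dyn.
Formula: P_{dyn} = \frac{1}{2} \rho V^2
P_dyn = 0.5·307·15²/1000 = 34.54 kPa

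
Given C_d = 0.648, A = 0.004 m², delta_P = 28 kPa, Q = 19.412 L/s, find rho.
Formula: Q = C_d A \sqrt{\frac{2 \Delta P}{\rho}}
Substituting knowns: 19.412 = 0.648·0.004·√(2·(28·1000)/rho)·1000
Solving for rho: rho = 2·(28·1000)/((19.412/1000)/(0.648·0.004))² = 998.4 kg/m³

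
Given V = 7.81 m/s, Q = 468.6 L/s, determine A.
Formula: Q = A V
Substituting knowns: 468.6 = A·7.81·1000
Solving for A: A = (468.6/1000)/7.81 = 0.06 m²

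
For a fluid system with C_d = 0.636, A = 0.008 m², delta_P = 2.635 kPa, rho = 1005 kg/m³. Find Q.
Formula: Q = C_d A \sqrt{\frac{2 \Delta P}{\rho}}
Q = 0.636·0.008·√(2·(2.635·1000)/1005)·1000 = 11.65 L/s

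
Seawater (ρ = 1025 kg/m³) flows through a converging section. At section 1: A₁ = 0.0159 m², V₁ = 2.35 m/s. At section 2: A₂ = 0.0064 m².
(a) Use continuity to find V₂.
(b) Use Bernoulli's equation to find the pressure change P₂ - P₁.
(a) Continuity: A₁V₁=A₂V₂ -> V₂=A₁V₁/A₂=0.0159*2.35/0.0064=5.84 m/s
(b) Bernoulli: P₂-P₁=0.5*rho*(V₁^2-V₂^2)/1000=0.5*1025*(2.35^2-5.84^2)/1000=-14.65 kPa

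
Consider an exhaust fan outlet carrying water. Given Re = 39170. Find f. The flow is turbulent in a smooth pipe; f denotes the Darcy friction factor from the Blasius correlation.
Formula: f = \frac{0.316}{Re^{0.25}}
f = 0.316/39170^0.25 = 0.02246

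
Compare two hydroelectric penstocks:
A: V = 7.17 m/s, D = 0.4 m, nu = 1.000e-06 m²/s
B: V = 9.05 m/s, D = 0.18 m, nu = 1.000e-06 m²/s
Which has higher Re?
Re(A) = 2.868e+06, Re(B) = 1.629e+06. Answer: A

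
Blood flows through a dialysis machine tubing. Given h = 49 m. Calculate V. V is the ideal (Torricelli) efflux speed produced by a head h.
Formula: V = \sqrt{2 g h}
V = √(2·9.81·49) = 31.01 m/s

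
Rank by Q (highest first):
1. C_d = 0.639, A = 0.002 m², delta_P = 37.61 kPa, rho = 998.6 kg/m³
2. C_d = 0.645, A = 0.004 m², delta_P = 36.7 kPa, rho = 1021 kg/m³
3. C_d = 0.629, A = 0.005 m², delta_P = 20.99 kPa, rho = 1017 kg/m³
Case 1: Q = 11.09 L/s
Case 2: Q = 21.88 L/s
Case 3: Q = 20.21 L/s
Ranking (highest first): 2, 3, 1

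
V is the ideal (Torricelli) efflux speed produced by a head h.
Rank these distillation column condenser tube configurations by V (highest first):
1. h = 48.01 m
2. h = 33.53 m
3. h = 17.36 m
Case 1: V = 30.69 m/s
Case 2: V = 25.65 m/s
Case 3: V = 18.46 m/s
Ranking (highest first): 1, 2, 3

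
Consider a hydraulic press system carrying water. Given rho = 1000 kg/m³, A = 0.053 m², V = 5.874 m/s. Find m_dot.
Formula: \dot{m} = \rho A V
m_dot = 1000·0.053·5.874 = 311.3 kg/s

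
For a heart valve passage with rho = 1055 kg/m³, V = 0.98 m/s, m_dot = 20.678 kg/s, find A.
Formula: \dot{m} = \rho A V
Substituting knowns: 20.678 = 1055·A·0.98
Solving for A: A = 20.678/(1055·0.98) = 0.02 m²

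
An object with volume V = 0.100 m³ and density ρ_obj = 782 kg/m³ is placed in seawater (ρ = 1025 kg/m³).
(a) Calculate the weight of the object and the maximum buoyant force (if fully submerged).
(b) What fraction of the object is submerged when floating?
(a) W=rho_obj*g*V=782*9.81*0.100=767.1 N; F_B(max)=rho*g*V=1025*9.81*0.100=1005.5 N
(b) Floating fraction=rho_obj/rho=782/1025=0.763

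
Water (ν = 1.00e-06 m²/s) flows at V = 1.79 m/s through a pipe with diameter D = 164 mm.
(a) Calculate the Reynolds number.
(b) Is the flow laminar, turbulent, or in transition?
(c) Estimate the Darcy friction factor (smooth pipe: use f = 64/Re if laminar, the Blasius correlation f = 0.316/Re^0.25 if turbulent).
(a) Re = V·D/ν = 1.79·0.164/1.00e-06 = 293560
(b) Flow regime: turbulent (Re > 4000)
(c) Friction factor: f = 0.316/Re^0.25 = 0.316/293560^0.25 = 0.01358 (Blasius is strictly valid for Re ≲ 1e5; used here as the smooth-pipe estimate the problem specifies)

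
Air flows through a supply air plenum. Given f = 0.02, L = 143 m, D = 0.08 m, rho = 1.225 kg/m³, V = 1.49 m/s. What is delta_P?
Formula: \Delta P = f \frac{L}{D} \frac{\rho V^2}{2}
delta_P = 0.02·(143/0.08)·0.5·1.225·1.49²/1000 = 0.04861 kPa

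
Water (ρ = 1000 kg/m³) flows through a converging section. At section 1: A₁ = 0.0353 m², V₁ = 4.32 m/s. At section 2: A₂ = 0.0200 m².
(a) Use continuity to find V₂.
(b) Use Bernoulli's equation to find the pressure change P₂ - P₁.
(a) Continuity: A₁V₁=A₂V₂ -> V₂=A₁V₁/A₂=0.0353*4.32/0.0200=7.62 m/s
(b) Bernoulli: P₂-P₁=0.5*rho*(V₁^2-V₂^2)/1000=0.5*1000*(4.32^2-7.62^2)/1000=-19.7 kPa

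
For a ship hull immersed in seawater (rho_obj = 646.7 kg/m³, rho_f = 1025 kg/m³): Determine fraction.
Formula: f_{sub} = \frac{\rho_{obj}}{\rho_f}
fraction = 646.7/1025 = 0.6309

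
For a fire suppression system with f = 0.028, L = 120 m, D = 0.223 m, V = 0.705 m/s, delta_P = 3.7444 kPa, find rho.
Formula: \Delta P = f \frac{L}{D} \frac{\rho V^2}{2}
Substituting knowns: 3.7444 = 0.028·(120/0.223)·0.5·rho·0.705²/1000
Solving for rho: rho = (3.7444·1000)/(0.028·(120/0.223)·0.5·0.705²) = 1000 kg/m³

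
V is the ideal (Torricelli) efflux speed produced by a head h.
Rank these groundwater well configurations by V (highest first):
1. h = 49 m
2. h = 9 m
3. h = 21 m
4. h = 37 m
Case 1: V = 31.01 m/s
Case 2: V = 13.29 m/s
Case 3: V = 20.3 m/s
Case 4: V = 26.94 m/s
Ranking (highest first): 1, 4, 3, 2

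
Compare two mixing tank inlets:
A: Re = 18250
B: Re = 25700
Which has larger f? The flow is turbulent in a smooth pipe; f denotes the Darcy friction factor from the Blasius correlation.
f(A) = 0.02719, f(B) = 0.02496. Answer: A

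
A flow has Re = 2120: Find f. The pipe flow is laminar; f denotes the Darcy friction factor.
Formula: f = \frac{64}{Re}
f = 64/2120 = 0.03019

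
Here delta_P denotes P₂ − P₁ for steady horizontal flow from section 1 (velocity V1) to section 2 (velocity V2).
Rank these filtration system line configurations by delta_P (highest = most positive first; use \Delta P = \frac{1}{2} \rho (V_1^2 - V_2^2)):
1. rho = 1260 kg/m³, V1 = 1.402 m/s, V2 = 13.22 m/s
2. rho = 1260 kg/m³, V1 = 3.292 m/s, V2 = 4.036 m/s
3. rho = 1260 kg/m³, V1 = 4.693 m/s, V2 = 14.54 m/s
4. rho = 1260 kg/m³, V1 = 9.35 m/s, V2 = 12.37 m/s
Case 1: delta_P = -108.9 kPa
Case 2: delta_P = -3.435 kPa
Case 3: delta_P = -119.3 kPa
Case 4: delta_P = -41.32 kPa
Ranking (highest first): 2, 4, 1, 3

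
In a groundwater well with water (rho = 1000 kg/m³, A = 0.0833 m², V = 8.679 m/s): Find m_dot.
Formula: \dot{m} = \rho A V
m_dot = 1000·0.0833·8.679 = 723 kg/s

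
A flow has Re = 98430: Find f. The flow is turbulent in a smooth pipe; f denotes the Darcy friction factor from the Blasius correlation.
Formula: f = \frac{0.316}{Re^{0.25}}
f = 0.316/98430^0.25 = 0.01784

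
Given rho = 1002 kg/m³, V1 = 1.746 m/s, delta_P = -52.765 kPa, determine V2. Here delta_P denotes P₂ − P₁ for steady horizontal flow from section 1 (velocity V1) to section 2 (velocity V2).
Formula: \Delta P = \frac{1}{2} \rho (V_1^2 - V_2^2)
Substituting knowns: -52.765 = 0.5·1002·(1.746² − V2²)/1000
Solving for V2: V2 = √(1.746² − 2·(-52.765·1000)/1002) = 10.41 m/s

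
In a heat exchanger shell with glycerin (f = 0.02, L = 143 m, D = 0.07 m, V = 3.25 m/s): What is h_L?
Formula: h_L = f \frac{L}{D} \frac{V^2}{2g}
h_L = 0.02·(143/0.07)·3.25²/(2·9.81) = 22 m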